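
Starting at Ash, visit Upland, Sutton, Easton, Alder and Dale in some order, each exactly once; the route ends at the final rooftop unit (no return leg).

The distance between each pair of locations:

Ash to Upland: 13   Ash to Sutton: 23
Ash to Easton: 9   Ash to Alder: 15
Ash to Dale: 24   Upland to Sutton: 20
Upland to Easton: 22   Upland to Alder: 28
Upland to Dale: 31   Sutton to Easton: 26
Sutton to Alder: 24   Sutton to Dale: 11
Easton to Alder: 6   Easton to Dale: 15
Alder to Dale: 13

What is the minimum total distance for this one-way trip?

There are 5! = 120 possible orderings.
Ash → Upland → Sutton → Easton → Alder → Dale: 13+20+26+6+13 = 78
Ash → Upland → Sutton → Easton → Dale → Alder: 13+20+26+15+13 = 87
Ash → Upland → Sutton → Alder → Easton → Dale: 13+20+24+6+15 = 78
Ash → Upland → Sutton → Alder → Dale → Easton: 13+20+24+13+15 = 85
Ash → Upland → Sutton → Dale → Easton → Alder: 13+20+11+15+6 = 65
Ash → Upland → Sutton → Dale → Alder → Easton: 13+20+11+13+6 = 63
Ash → Upland → Easton → Sutton → Alder → Dale: 13+22+26+24+13 = 98
Ash → Upland → Easton → Sutton → Dale → Alder: 13+22+26+11+13 = 85
Ash → Upland → Easton → Alder → Sutton → Dale: 13+22+6+24+11 = 76
Ash → Upland → Easton → Alder → Dale → Sutton: 13+22+6+13+11 = 65
Ash → Upland → Easton → Dale → Sutton → Alder: 13+22+15+11+24 = 85
Ash → Upland → Easton → Dale → Alder → Sutton: 13+22+15+13+24 = 87
Ash → Upland → Alder → Sutton → Easton → Dale: 13+28+24+26+15 = 106
Ash → Upland → Alder → Sutton → Dale → Easton: 13+28+24+11+15 = 91
… (106 more)
Ash → Easton → Alder → Dale → Sutton → Upland: 9+6+13+11+20 = 59  ← best
The minimum is 59.
One shortest path: Ash → Easton → Alder → Dale → Sutton → Upland.

Minimum one-way distance = 59.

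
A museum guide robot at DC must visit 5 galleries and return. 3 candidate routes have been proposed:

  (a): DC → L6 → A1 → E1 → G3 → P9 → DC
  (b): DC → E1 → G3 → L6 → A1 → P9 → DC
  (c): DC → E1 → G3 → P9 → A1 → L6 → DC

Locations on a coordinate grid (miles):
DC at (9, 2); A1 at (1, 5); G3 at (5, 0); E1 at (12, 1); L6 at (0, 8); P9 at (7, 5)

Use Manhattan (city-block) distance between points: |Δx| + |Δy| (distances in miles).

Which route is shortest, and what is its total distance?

(a): 15 + 4 + 15 + 8 + 7 + 5 = 54
(b): 4 + 8 + 13 + 4 + 6 + 5 = 40
(c): 4 + 8 + 7 + 6 + 4 + 15 = 44

40 miles — (b) is the shortest.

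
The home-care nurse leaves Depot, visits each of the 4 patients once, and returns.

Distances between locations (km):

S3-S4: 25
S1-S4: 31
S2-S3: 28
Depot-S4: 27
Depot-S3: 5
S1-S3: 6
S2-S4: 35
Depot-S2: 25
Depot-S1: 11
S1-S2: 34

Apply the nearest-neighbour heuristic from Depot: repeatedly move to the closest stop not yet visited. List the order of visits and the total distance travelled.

102 km along Depot → S3 → S1 → S4 → S2 → Depot.

Depot → [S3:5 / S1:11 / S2:25 / S4:27] → S3 (5)
S3 → [S1:6 / S4:25 / S2:28] → S1 (6)
S1 → [S4:31 / S2:34] → S4 (31)
S4 → [S2:35] → S2 (35)
Return S2→Depot: 25.
Total = 5 + 6 + 31 + 35 + 25 = 102.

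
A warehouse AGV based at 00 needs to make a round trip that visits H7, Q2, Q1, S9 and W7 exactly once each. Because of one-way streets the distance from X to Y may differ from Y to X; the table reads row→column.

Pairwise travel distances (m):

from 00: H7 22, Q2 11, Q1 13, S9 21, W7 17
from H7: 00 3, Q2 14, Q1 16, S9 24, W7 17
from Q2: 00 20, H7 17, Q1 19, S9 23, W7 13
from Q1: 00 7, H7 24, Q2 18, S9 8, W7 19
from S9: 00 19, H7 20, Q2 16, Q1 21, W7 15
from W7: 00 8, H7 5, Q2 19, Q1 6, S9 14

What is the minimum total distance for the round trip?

Minimum total distance: 58 m.

00 → H7 → Q2 → Q1 → S9 → W7 → 00: 22+14+19+8+15+8 = 86
00 → H7 → Q2 → Q1 → W7 → S9 → 00: 22+14+19+19+14+19 = 107
00 → H7 → Q2 → S9 → Q1 → W7 → 00: 22+14+23+21+19+8 = 107
00 → H7 → Q2 → S9 → W7 → Q1 → 00: 22+14+23+15+6+7 = 87
00 → H7 → Q2 → W7 → Q1 → S9 → 00: 22+14+13+6+8+19 = 82
00 → H7 → Q2 → W7 → S9 → Q1 → 00: 22+14+13+14+21+7 = 91
00 → H7 → Q1 → Q2 → S9 → W7 → 00: 22+16+18+23+15+8 = 102
00 → H7 → Q1 → Q2 → W7 → S9 → 00: 22+16+18+13+14+19 = 102
00 → H7 → Q1 → S9 → Q2 → W7 → 00: 22+16+8+16+13+8 = 83
00 → H7 → Q1 → S9 → W7 → Q2 → 00: 22+16+8+15+19+20 = 100
00 → H7 → Q1 → W7 → Q2 → S9 → 00: 22+16+19+19+23+19 = 118
00 → H7 → Q1 → W7 → S9 → Q2 → 00: 22+16+19+14+16+20 = 107
00 → H7 → S9 → Q2 → Q1 → W7 → 00: 22+24+16+19+19+8 = 108
00 → H7 → S9 → Q2 → W7 → Q1 → 00: 22+24+16+13+6+7 = 88
… (106 more)
00 → Q1 → S9 → Q2 → W7 → H7 → 00: 13+8+16+13+5+3 = 58  ← best
The minimum is 58.
One optimal route: 00 → Q1 → S9 → Q2 → W7 → H7 → 00.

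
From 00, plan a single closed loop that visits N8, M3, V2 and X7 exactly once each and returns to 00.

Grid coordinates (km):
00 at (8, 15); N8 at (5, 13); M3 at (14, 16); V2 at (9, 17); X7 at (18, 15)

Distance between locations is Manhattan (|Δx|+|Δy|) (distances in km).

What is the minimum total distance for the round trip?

34 km — the shortest possible round trip.

00 - N8 - M3 - V2 - X7 - 00: 5+12+6+11+10 = 44
00 - N8 - M3 - X7 - V2 - 00: 5+12+5+11+3 = 36
00 - N8 - V2 - M3 - X7 - 00: 5+8+6+5+10 = 34
00 - N8 - V2 - X7 - M3 - 00: 5+8+11+5+7 = 36
00 - N8 - X7 - M3 - V2 - 00: 5+15+5+6+3 = 34
00 - N8 - X7 - V2 - M3 - 00: 5+15+11+6+7 = 44
00 - M3 - N8 - V2 - X7 - 00: 7+12+8+11+10 = 48
00 - M3 - N8 - X7 - V2 - 00: 7+12+15+11+3 = 48
00 - M3 - V2 - N8 - X7 - 00: 7+6+8+15+10 = 46
00 - M3 - X7 - N8 - V2 - 00: 7+5+15+8+3 = 38
00 - V2 - N8 - M3 - X7 - 00: 3+8+12+5+10 = 38
00 - V2 - M3 - N8 - X7 - 00: 3+6+12+15+10 = 46
The minimum is 34.
One optimal route: 00 → N8 → V2 → M3 → X7 → 00 (or its reverse).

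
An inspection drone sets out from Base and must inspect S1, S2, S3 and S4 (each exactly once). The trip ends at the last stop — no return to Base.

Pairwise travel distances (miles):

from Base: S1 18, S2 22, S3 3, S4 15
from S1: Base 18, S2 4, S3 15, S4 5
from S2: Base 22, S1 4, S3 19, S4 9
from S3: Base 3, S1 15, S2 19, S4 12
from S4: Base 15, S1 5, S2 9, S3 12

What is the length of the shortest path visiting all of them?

Shortest open route: 24 miles.

There are 4! = 24 possible orderings.
Base→S1→S2→S3→S4: 18+4+19+12 = 53
Base→S1→S2→S4→S3: 18+4+9+12 = 43
Base→S1→S3→S2→S4: 18+15+19+9 = 61
Base→S1→S3→S4→S2: 18+15+12+9 = 54
Base→S1→S4→S2→S3: 18+5+9+19 = 51
Base→S1→S4→S3→S2: 18+5+12+19 = 54
Base→S2→S1→S3→S4: 22+4+15+12 = 53
Base→S2→S1→S4→S3: 22+4+5+12 = 43
Base→S2→S3→S1→S4: 22+19+15+5 = 61
Base→S2→S3→S4→S1: 22+19+12+5 = 58
Base→S2→S4→S1→S3: 22+9+5+15 = 51
Base→S2→S4→S3→S1: 22+9+12+15 = 58
Base→S3→S1→S2→S4: 3+15+4+9 = 31
Base→S3→S1→S4→S2: 3+15+5+9 = 32
… (10 more)
Base→S3→S4→S1→S2: 3+12+5+4 = 24  ← best
The minimum is 24.
One shortest path: Base → S3 → S4 → S1 → S2.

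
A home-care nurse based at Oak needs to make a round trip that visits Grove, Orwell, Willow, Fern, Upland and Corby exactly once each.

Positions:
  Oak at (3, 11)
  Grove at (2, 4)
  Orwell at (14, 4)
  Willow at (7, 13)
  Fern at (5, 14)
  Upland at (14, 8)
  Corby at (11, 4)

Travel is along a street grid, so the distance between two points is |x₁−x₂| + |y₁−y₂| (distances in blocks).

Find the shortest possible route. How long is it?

44 blocks — the shortest possible round trip.

There are 360 distinct closed tours to check (reversals are equivalent).
Oak - Grove - Orwell - Willow - Fern - Upland - Corby - Oak: 8+12+16+3+15+7+15 = 76
Oak - Grove - Orwell - Willow - Fern - Corby - Upland - Oak: 8+12+16+3+16+7+14 = 76
Oak - Grove - Orwell - Willow - Upland - Fern - Corby - Oak: 8+12+16+12+15+16+15 = 94
Oak - Grove - Orwell - Willow - Upland - Corby - Fern - Oak: 8+12+16+12+7+16+5 = 76
Oak - Grove - Orwell - Willow - Corby - Fern - Upland - Oak: 8+12+16+13+16+15+14 = 94
Oak - Grove - Orwell - Willow - Corby - Upland - Fern - Oak: 8+12+16+13+7+15+5 = 76
Oak - Grove - Orwell - Fern - Willow - Upland - Corby - Oak: 8+12+19+3+12+7+15 = 76
Oak - Grove - Orwell - Fern - Willow - Corby - Upland - Oak: 8+12+19+3+13+7+14 = 76
… (352 more)
Oak - Grove - Corby - Orwell - Upland - Willow - Fern - Oak: 8+9+3+4+12+3+5 = 44  ← best
The minimum is 44.
One optimal route: Oak → Grove → Corby → Orwell → Upland → Willow → Fern → Oak (or its reverse).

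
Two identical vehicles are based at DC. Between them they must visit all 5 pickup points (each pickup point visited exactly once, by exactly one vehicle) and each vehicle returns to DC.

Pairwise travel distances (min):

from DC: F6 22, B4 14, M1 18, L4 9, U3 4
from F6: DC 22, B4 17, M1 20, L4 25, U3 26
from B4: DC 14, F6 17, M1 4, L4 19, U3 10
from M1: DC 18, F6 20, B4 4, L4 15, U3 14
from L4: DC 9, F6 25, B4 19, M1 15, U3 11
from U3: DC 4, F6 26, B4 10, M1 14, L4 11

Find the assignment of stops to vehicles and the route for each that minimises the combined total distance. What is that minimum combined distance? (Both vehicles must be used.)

Minimum combined distance: 75 min.

Try each way of splitting the stops between the two vehicles (each non-empty) and, for each split, find the best tour for each vehicle:
  {F6} + {B4, M1, L4, U3}: 44 + 42 = 86
  {B4} + {F6, M1, L4, U3}: 28 + 72 = 100
  {F6, B4} + {M1, L4, U3}: 53 + 42 = 95
  {M1} + {F6, B4, L4, U3}: 36 + 65 = 101
  {F6, M1} + {B4, L4, U3}: 60 + 42 = 102
  {B4, M1} + {F6, L4, U3}: 36 + 62 = 98
  … (15 splits in total)
  {F6, B4, M1, L4} + {U3}: 67 + 8 = 75  ← best
Best: vehicle 1 DC → F6 → B4 → M1 → L4 → DC = 67; vehicle 2 DC → U3 → DC = 8; combined 75.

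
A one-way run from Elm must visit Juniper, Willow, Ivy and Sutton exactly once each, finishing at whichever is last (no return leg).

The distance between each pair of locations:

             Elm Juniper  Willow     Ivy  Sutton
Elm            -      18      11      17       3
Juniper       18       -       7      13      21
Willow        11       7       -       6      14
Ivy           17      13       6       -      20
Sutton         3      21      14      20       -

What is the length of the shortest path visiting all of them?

36 — the minimum one-way total.

There are 4! = 24 possible orderings.
Elm - Juniper - Willow - Ivy - Sutton: 18+7+6+20 = 51
Elm - Juniper - Willow - Sutton - Ivy: 18+7+14+20 = 59
Elm - Juniper - Ivy - Willow - Sutton: 18+13+6+14 = 51
Elm - Juniper - Ivy - Sutton - Willow: 18+13+20+14 = 65
Elm - Juniper - Sutton - Willow - Ivy: 18+21+14+6 = 59
Elm - Juniper - Sutton - Ivy - Willow: 18+21+20+6 = 65
Elm - Willow - Juniper - Ivy - Sutton: 11+7+13+20 = 51
Elm - Willow - Juniper - Sutton - Ivy: 11+7+21+20 = 59
Elm - Willow - Ivy - Juniper - Sutton: 11+6+13+21 = 51
Elm - Willow - Ivy - Sutton - Juniper: 11+6+20+21 = 58
Elm - Willow - Sutton - Juniper - Ivy: 11+14+21+13 = 59
Elm - Willow - Sutton - Ivy - Juniper: 11+14+20+13 = 58
Elm - Ivy - Juniper - Willow - Sutton: 17+13+7+14 = 51
Elm - Ivy - Juniper - Sutton - Willow: 17+13+21+14 = 65
… (10 more)
Elm - Sutton - Willow - Ivy - Juniper: 3+14+6+13 = 36  ← best
The minimum is 36.
One shortest path: Elm → Sutton → Willow → Ivy → Juniper.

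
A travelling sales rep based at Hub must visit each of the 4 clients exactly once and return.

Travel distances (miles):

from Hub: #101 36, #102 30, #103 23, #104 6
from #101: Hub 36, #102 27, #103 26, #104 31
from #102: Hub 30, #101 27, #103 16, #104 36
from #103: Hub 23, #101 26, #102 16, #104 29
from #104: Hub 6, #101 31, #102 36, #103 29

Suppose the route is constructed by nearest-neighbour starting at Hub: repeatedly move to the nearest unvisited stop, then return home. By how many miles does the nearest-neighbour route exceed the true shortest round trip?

Hub: #104=6, #103=23, #102=30, #101=36 ⇒ #104
#104: #103=29, #101=31, #102=36 ⇒ #103
#103: #102=16, #101=26 ⇒ #102
#102: #101=27 ⇒ #101
NN route Hub → #104 → #103 → #102 → #101 → Hub costs 114.
Optimal: Hub → #103 → #102 → #101 → #104 → Hub costs 103 (by enumerating all 12 distinct tours).
Excess = 114 − 103 = 11.

The nearest-neighbour route is 11 miles longer than optimal.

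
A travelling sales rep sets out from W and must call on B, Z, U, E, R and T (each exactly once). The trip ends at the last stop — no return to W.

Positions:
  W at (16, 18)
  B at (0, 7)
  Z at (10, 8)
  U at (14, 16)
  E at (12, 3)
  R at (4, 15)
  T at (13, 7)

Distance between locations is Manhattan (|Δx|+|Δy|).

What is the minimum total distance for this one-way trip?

47 — the minimum one-way total.

There are 6! = 720 possible orderings.
W→B→Z→U→E→R→T: 27+11+12+15+20+17 = 102
W→B→Z→U→E→T→R: 27+11+12+15+5+17 = 87
W→B→Z→U→R→E→T: 27+11+12+11+20+5 = 86
W→B→Z→U→R→T→E: 27+11+12+11+17+5 = 83
W→B→Z→U→T→E→R: 27+11+12+10+5+20 = 85
W→B→Z→U→T→R→E: 27+11+12+10+17+20 = 97
W→B→Z→E→U→R→T: 27+11+7+15+11+17 = 88
W→B→Z→E→U→T→R: 27+11+7+15+10+17 = 87
… (712 more)
W→U→R→B→Z→T→E: 4+11+12+11+4+5 = 47  ← best
The minimum is 47.
One shortest path: W → U → R → B → Z → T → E.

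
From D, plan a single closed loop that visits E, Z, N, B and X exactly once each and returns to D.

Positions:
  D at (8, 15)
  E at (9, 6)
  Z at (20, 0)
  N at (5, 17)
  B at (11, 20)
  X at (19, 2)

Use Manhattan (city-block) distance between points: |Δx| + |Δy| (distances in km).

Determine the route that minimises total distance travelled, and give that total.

70 km — the shortest possible round trip.

There are 60 distinct closed tours to check (reversals are equivalent).
D - E - Z - N - B - X - D: 10+17+32+9+26+24 = 118
D - E - Z - N - X - B - D: 10+17+32+29+26+8 = 122
D - E - Z - B - N - X - D: 10+17+29+9+29+24 = 118
D - E - Z - B - X - N - D: 10+17+29+26+29+5 = 116
D - E - Z - X - N - B - D: 10+17+3+29+9+8 = 76
D - E - Z - X - B - N - D: 10+17+3+26+9+5 = 70
D - E - N - Z - B - X - D: 10+15+32+29+26+24 = 136
D - E - N - Z - X - B - D: 10+15+32+3+26+8 = 94
D - E - N - B - Z - X - D: 10+15+9+29+3+24 = 90
D - E - N - B - X - Z - D: 10+15+9+26+3+27 = 90
D - E - N - X - Z - B - D: 10+15+29+3+29+8 = 94
D - E - N - X - B - Z - D: 10+15+29+26+29+27 = 136
D - E - B - Z - N - X - D: 10+16+29+32+29+24 = 140
D - E - B - Z - X - N - D: 10+16+29+3+29+5 = 92
… (46 more)
The minimum is 70.
One optimal route: D → E → Z → X → B → N → D (or its reverse).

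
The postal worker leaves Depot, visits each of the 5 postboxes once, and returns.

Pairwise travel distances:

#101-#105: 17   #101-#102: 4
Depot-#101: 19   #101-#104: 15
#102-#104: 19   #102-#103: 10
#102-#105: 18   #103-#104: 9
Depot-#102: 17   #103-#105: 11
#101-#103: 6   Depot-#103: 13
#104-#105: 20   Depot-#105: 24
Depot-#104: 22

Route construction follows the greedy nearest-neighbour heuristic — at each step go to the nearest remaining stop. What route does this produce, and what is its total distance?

At Depot the remaining stops are #103 13, #102 17, #101 19, #104 22, #105 24; go to #103.
At #103 the remaining stops are #101 6, #104 9, #102 10, #105 11; go to #101.
At #101 the remaining stops are #102 4, #104 15, #105 17; go to #102.
At #102 the remaining stops are #105 18, #104 19; go to #105.
At #105 the remaining stops are #104 20; go to #104.
Return #104→Depot: 22.
Total = 13 + 6 + 4 + 18 + 20 + 22 = 83.

Nearest-neighbour total = 83; route Depot → #103 → #101 → #102 → #105 → #104 → Depot.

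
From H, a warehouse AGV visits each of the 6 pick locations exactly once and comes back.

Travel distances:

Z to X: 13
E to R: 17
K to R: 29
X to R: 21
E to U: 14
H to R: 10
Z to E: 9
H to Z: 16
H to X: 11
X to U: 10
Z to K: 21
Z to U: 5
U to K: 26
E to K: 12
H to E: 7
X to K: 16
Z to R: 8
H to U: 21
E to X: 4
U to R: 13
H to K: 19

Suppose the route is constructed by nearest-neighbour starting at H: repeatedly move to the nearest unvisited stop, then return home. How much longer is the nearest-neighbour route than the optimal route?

H: E=7, R=10, X=11, Z=16, K=19, U=21 ⇒ E
E: X=4, Z=9, K=12, U=14, R=17 ⇒ X
X: U=10, Z=13, K=16, R=21 ⇒ U
U: Z=5, R=13, K=26 ⇒ Z
Z: R=8, K=21 ⇒ R
R: K=29 ⇒ K
NN route H → E → X → U → Z → R → K → H costs 82.
Optimal: H → E → K → X → U → Z → R → H costs 68 (by enumerating all 360 distinct tours).
Excess = 82 − 68 = 14.

14 longer than the optimal tour.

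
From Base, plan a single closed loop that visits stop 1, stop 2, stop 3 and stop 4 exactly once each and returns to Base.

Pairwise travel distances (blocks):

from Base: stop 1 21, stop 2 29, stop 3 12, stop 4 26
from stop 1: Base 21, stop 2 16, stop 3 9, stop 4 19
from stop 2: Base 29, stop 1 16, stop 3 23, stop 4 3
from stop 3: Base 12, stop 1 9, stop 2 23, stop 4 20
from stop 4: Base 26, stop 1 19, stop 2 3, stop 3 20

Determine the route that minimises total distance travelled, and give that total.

Base - stop 1 - stop 2 - stop 3 - stop 4 - Base: 21+16+23+20+26 = 106
Base - stop 1 - stop 2 - stop 4 - stop 3 - Base: 21+16+3+20+12 = 72
Base - stop 1 - stop 3 - stop 2 - stop 4 - Base: 21+9+23+3+26 = 82
Base - stop 1 - stop 3 - stop 4 - stop 2 - Base: 21+9+20+3+29 = 82
Base - stop 1 - stop 4 - stop 2 - stop 3 - Base: 21+19+3+23+12 = 78
Base - stop 1 - stop 4 - stop 3 - stop 2 - Base: 21+19+20+23+29 = 112
Base - stop 2 - stop 1 - stop 3 - stop 4 - Base: 29+16+9+20+26 = 100
Base - stop 2 - stop 1 - stop 4 - stop 3 - Base: 29+16+19+20+12 = 96
Base - stop 2 - stop 3 - stop 1 - stop 4 - Base: 29+23+9+19+26 = 106
Base - stop 2 - stop 4 - stop 1 - stop 3 - Base: 29+3+19+9+12 = 72
Base - stop 3 - stop 1 - stop 2 - stop 4 - Base: 12+9+16+3+26 = 66
Base - stop 3 - stop 2 - stop 1 - stop 4 - Base: 12+23+16+19+26 = 96
The minimum is 66.
One optimal route: Base → stop 3 → stop 1 → stop 2 → stop 4 → Base (or its reverse).

Shortest round trip = 66 blocks.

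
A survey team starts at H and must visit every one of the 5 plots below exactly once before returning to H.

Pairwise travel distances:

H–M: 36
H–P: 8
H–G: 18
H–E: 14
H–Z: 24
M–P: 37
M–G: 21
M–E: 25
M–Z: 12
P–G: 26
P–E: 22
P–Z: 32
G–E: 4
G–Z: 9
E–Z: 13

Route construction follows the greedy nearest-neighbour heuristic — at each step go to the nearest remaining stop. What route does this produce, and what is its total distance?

Total distance 91 via the nearest-neighbour route H → P → E → G → Z → M → H.

From H: distances to unvisited — P=8, E=14, G=18, Z=24, M=36. Nearest is P (8).
From P: distances to unvisited — E=22, G=26, Z=32, M=37. Nearest is E (22).
From E: distances to unvisited — G=4, Z=13, M=25. Nearest is G (4).
From G: distances to unvisited — Z=9, M=21. Nearest is Z (9).
From Z: distances to unvisited — M=12. Nearest is M (12).
Return M→H: 36.
Total = 8 + 22 + 4 + 9 + 12 + 36 = 91.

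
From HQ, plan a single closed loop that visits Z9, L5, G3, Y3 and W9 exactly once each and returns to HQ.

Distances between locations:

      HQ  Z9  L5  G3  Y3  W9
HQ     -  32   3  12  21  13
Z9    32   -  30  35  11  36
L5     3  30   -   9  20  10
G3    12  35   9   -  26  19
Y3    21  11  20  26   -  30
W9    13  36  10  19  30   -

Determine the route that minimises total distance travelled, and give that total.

There are 60 distinct closed tours to check (reversals are equivalent).
HQ → Z9 → L5 → G3 → Y3 → W9 → HQ: 32+30+9+26+30+13 = 140
HQ → Z9 → L5 → G3 → W9 → Y3 → HQ: 32+30+9+19+30+21 = 141
HQ → Z9 → L5 → Y3 → G3 → W9 → HQ: 32+30+20+26+19+13 = 140
HQ → Z9 → L5 → Y3 → W9 → G3 → HQ: 32+30+20+30+19+12 = 143
HQ → Z9 → L5 → W9 → G3 → Y3 → HQ: 32+30+10+19+26+21 = 138
HQ → Z9 → L5 → W9 → Y3 → G3 → HQ: 32+30+10+30+26+12 = 140
HQ → Z9 → G3 → L5 → Y3 → W9 → HQ: 32+35+9+20+30+13 = 139
HQ → Z9 → G3 → L5 → W9 → Y3 → HQ: 32+35+9+10+30+21 = 137
HQ → Z9 → G3 → Y3 → L5 → W9 → HQ: 32+35+26+20+10+13 = 136
HQ → Z9 → G3 → Y3 → W9 → L5 → HQ: 32+35+26+30+10+3 = 136
HQ → Z9 → G3 → W9 → L5 → Y3 → HQ: 32+35+19+10+20+21 = 137
HQ → Z9 → G3 → W9 → Y3 → L5 → HQ: 32+35+19+30+20+3 = 139
HQ → Z9 → Y3 → L5 → G3 → W9 → HQ: 32+11+20+9+19+13 = 104
HQ → Z9 → Y3 → L5 → W9 → G3 → HQ: 32+11+20+10+19+12 = 104
… (46 more)
HQ → L5 → G3 → Y3 → Z9 → W9 → HQ: 3+9+26+11+36+13 = 98  ← best
The minimum is 98.
One optimal route: HQ → L5 → G3 → Y3 → Z9 → W9 → HQ (or its reverse).

Shortest round trip = 98.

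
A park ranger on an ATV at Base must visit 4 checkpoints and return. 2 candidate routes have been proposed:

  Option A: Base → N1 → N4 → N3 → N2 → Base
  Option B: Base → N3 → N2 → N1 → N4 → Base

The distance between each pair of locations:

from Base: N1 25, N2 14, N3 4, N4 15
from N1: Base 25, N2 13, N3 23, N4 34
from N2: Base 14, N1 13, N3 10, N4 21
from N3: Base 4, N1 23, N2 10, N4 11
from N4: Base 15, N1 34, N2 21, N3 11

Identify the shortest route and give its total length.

Option A: 25 + 34 + 11 + 10 + 14 = 94
Option B: 4 + 10 + 13 + 34 + 15 = 76

Shortest is Option B, total 76.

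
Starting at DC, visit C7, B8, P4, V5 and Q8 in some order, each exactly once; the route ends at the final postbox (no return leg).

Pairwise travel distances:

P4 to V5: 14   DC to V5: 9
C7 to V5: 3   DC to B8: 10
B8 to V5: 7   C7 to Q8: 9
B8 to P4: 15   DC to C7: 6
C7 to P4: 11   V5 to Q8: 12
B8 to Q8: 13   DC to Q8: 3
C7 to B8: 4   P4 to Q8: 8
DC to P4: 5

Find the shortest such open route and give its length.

There are 5! = 120 possible orderings.
DC - C7 - B8 - P4 - V5 - Q8: 6+4+15+14+12 = 51
DC - C7 - B8 - P4 - Q8 - V5: 6+4+15+8+12 = 45
DC - C7 - B8 - V5 - P4 - Q8: 6+4+7+14+8 = 39
DC - C7 - B8 - V5 - Q8 - P4: 6+4+7+12+8 = 37
DC - C7 - B8 - Q8 - P4 - V5: 6+4+13+8+14 = 45
DC - C7 - B8 - Q8 - V5 - P4: 6+4+13+12+14 = 49
DC - C7 - P4 - B8 - V5 - Q8: 6+11+15+7+12 = 51
DC - C7 - P4 - B8 - Q8 - V5: 6+11+15+13+12 = 57
DC - C7 - P4 - V5 - B8 - Q8: 6+11+14+7+13 = 51
DC - C7 - P4 - V5 - Q8 - B8: 6+11+14+12+13 = 56
DC - C7 - P4 - Q8 - B8 - V5: 6+11+8+13+7 = 45
DC - C7 - P4 - Q8 - V5 - B8: 6+11+8+12+7 = 44
DC - C7 - V5 - B8 - P4 - Q8: 6+3+7+15+8 = 39
DC - C7 - V5 - B8 - Q8 - P4: 6+3+7+13+8 = 37
… (106 more)
DC - P4 - Q8 - C7 - V5 - B8: 5+8+9+3+7 = 32  ← best
The minimum is 32.
One shortest path: DC → P4 → Q8 → C7 → V5 → B8.

Minimum one-way distance = 32.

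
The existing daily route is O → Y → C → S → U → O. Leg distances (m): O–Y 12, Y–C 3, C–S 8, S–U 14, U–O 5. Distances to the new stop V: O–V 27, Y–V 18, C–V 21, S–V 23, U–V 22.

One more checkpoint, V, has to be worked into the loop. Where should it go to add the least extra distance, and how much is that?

Minimum extra distance: 31 m, inserting V between S and U.

Insertion cost between consecutive stops i–j is d(i,V) + d(V,j) − d(i,j):
  between O and Y: 27 + 18 − 12 = 33
  between Y and C: 18 + 21 − 3 = 36
  between C and S: 21 + 23 − 8 = 36
  between S and U: 23 + 22 − 14 = 31
  between U and O: 22 + 27 − 5 = 44
Cheapest insertion is between S and U, adding 31.
New total = 42 + 31 = 73.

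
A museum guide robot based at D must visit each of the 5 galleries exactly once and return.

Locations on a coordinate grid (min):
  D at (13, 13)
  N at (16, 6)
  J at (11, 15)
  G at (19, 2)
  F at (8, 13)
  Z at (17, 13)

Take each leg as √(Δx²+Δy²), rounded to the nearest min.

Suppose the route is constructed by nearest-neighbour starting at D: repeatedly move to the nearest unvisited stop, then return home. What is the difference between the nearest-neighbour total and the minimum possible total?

The nearest-neighbour route is 3 min longer than optimal.

D: J=3, Z=4, F=5, N=8, G=13 ⇒ J
J: F=4, Z=6, N=10, G=15 ⇒ F
F: Z=9, N=11, G=16 ⇒ Z
Z: N=7, G=11 ⇒ N
N: G=5 ⇒ G
NN route D → J → F → Z → N → G → D costs 41.
Optimal: D → J → F → N → G → Z → D costs 38 (by enumerating all 60 distinct tours).
Excess = 41 − 38 = 3.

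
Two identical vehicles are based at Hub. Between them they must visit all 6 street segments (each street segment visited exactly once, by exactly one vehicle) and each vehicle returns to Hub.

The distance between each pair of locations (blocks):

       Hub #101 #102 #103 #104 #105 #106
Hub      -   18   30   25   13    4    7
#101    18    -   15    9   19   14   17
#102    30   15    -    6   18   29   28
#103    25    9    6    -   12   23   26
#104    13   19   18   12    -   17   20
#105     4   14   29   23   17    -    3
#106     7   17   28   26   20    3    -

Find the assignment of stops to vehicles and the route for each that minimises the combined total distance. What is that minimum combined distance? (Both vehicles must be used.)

Minimum combined distance: 78 blocks.

There are 2^5 − 1 = 31 ways to divide the 6 stops into two non-empty groups. For each, the best each vehicle can do is its own shortest tour through its group:
  {#101} + {#102, #103, #104, #105, #106}: 36 + 66 = 102
  {#102} + {#101, #103, #104, #105, #106}: 60 + 58 = 118
  {#101, #102} + {#103, #104, #105, #106}: 63 + 58 = 121
  {#103} + {#101, #102, #104, #105, #106}: 50 + 70 = 120
  {#101, #103} + {#102, #104, #105, #106}: 52 + 66 = 118
  {#102, #103} + {#101, #104, #105, #106}: 61 + 56 = 117
  … (31 splits in total)
  {#101, #102, #103, #104} + {#105, #106}: 64 + 14 = 78  ← best
Best: vehicle 1 Hub → #101 → #102 → #103 → #104 → Hub = 64; vehicle 2 Hub → #105 → #106 → Hub = 14; combined 78.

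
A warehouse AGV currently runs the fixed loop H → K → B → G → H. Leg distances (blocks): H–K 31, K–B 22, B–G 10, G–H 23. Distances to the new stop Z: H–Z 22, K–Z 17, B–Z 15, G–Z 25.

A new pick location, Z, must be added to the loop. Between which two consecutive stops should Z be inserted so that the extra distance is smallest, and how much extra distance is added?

Adding 8 blocks by placing Z on the H–K leg.

Insertion cost between consecutive stops i–j is d(i,Z) + d(Z,j) − d(i,j):
  between H and K: 22 + 17 − 31 = 8
  between K and B: 17 + 15 − 22 = 10
  between B and G: 15 + 25 − 10 = 30
  between G and H: 25 + 22 − 23 = 24
Cheapest insertion is between H and K, adding 8.
New total = 86 + 8 = 94.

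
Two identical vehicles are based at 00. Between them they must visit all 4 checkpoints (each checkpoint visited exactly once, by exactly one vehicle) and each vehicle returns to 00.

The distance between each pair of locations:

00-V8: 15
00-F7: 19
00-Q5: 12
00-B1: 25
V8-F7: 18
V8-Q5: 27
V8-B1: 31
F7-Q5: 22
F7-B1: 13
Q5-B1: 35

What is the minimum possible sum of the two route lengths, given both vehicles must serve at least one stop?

95 — the smallest possible combined total.

There are 2^3 − 1 = 7 ways to divide the 4 stops into two non-empty groups. For each, the best each vehicle can do is its own shortest tour through its group:
  {V8} + {F7, Q5, B1}: 30 + 72 = 102
  {F7} + {V8, Q5, B1}: 38 + 93 = 131
  {V8, F7} + {Q5, B1}: 52 + 72 = 124
  {Q5} + {V8, F7, B1}: 24 + 71 = 95
  {V8, Q5} + {F7, B1}: 54 + 57 = 111
  {F7, Q5} + {V8, B1}: 53 + 71 = 124
  … (7 splits in total)
Best: vehicle 1 00 → Q5 → 00 = 24; vehicle 2 00 → V8 → F7 → B1 → 00 = 71; combined 95.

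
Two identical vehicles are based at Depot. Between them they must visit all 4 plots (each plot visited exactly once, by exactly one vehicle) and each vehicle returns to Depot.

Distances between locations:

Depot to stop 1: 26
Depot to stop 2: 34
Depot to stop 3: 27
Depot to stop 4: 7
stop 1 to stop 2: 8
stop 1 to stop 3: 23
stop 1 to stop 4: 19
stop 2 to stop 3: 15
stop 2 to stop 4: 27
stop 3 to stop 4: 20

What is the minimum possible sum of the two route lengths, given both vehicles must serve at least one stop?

Minimum combined distance: 90.

Try each way of splitting the stops between the two vehicles (each non-empty) and, for each split, find the best tour for each vehicle:
  {stop 1} + {stop 2, stop 3, stop 4}: 52 + 76 = 128
  {stop 2} + {stop 1, stop 3, stop 4}: 68 + 76 = 144
  {stop 1, stop 2} + {stop 3, stop 4}: 68 + 54 = 122
  {stop 3} + {stop 1, stop 2, stop 4}: 54 + 68 = 122
  {stop 1, stop 3} + {stop 2, stop 4}: 76 + 68 = 144
  {stop 2, stop 3} + {stop 1, stop 4}: 76 + 52 = 128
  … (7 splits in total)
  {stop 1, stop 2, stop 3} + {stop 4}: 76 + 14 = 90  ← best
Best: vehicle 1 Depot → stop 1 → stop 2 → stop 3 → Depot = 76; vehicle 2 Depot → stop 4 → Depot = 14; combined 90.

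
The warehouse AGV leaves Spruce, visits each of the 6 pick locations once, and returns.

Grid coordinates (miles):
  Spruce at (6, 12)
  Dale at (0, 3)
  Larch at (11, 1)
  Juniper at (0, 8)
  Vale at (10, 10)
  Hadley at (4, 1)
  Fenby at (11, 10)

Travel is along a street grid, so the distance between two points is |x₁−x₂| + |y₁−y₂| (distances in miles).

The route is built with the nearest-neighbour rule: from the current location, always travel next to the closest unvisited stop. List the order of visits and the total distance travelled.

Spruce → [Vale:6 / Fenby:7 / Juniper:10 / Hadley:13 / Dale:15 / Larch:16] → Vale (6)
Vale → [Fenby:1 / Larch:10 / Juniper:12 / Hadley:15 / Dale:17] → Fenby (1)
Fenby → [Larch:9 / Juniper:13 / Hadley:16 / Dale:18] → Larch (9)
Larch → [Hadley:7 / Dale:13 / Juniper:18] → Hadley (7)
Hadley → [Dale:6 / Juniper:11] → Dale (6)
Dale → [Juniper:5] → Juniper (5)
Return Juniper→Spruce: 10.
Total = 6 + 1 + 9 + 7 + 6 + 5 + 10 = 44.

44 miles along Spruce → Vale → Fenby → Larch → Hadley → Dale → Juniper → Spruce.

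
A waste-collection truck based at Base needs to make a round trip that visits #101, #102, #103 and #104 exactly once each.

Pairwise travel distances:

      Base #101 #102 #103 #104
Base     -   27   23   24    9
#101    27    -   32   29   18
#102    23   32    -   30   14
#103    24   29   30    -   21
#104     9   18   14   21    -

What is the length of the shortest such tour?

Base - #101 - #102 - #103 - #104 - Base: 27+32+30+21+9 = 119
Base - #101 - #102 - #104 - #103 - Base: 27+32+14+21+24 = 118
Base - #101 - #103 - #102 - #104 - Base: 27+29+30+14+9 = 109
Base - #101 - #103 - #104 - #102 - Base: 27+29+21+14+23 = 114
Base - #101 - #104 - #102 - #103 - Base: 27+18+14+30+24 = 113
Base - #101 - #104 - #103 - #102 - Base: 27+18+21+30+23 = 119
Base - #102 - #101 - #103 - #104 - Base: 23+32+29+21+9 = 114
Base - #102 - #101 - #104 - #103 - Base: 23+32+18+21+24 = 118
Base - #102 - #103 - #101 - #104 - Base: 23+30+29+18+9 = 109
Base - #102 - #104 - #101 - #103 - Base: 23+14+18+29+24 = 108
Base - #103 - #101 - #102 - #104 - Base: 24+29+32+14+9 = 108
Base - #103 - #102 - #101 - #104 - Base: 24+30+32+18+9 = 113
The minimum is 108.
One optimal route: Base → #102 → #104 → #101 → #103 → Base (or its reverse).

Minimum total distance: 108.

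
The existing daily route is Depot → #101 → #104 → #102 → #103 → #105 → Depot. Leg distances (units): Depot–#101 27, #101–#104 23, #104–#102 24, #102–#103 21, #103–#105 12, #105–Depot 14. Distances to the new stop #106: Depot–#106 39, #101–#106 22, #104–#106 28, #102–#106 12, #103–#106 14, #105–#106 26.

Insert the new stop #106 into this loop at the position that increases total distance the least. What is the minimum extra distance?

Insertion cost between consecutive stops i–j is d(i,#106) + d(#106,j) − d(i,j):
  between Depot and #101: 39 + 22 − 27 = 34
  between #101 and #104: 22 + 28 − 23 = 27
  between #104 and #102: 28 + 12 − 24 = 16
  between #102 and #103: 12 + 14 − 21 = 5
  between #103 and #105: 14 + 26 − 12 = 28
  between #105 and Depot: 26 + 39 − 14 = 51
Cheapest insertion is between #102 and #103, adding 5.
New total = 121 + 5 = 126.

Minimum extra distance: 5, inserting #106 between #102 and #103.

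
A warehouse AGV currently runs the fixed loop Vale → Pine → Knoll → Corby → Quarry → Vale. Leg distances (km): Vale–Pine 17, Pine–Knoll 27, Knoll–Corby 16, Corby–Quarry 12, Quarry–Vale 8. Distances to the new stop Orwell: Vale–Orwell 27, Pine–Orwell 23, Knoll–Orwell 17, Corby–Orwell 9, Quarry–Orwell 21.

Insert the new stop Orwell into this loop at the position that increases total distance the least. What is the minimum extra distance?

Adding 10 km by placing Orwell on the Knoll–Corby leg.

Insertion cost between consecutive stops i–j is d(i,Orwell) + d(Orwell,j) − d(i,j):
  between Vale and Pine: 27 + 23 − 17 = 33
  between Pine and Knoll: 23 + 17 − 27 = 13
  between Knoll and Corby: 17 + 9 − 16 = 10
  between Corby and Quarry: 9 + 21 − 12 = 18
  between Quarry and Vale: 21 + 27 − 8 = 40
Cheapest insertion is between Knoll and Corby, adding 10.
New total = 80 + 10 = 90.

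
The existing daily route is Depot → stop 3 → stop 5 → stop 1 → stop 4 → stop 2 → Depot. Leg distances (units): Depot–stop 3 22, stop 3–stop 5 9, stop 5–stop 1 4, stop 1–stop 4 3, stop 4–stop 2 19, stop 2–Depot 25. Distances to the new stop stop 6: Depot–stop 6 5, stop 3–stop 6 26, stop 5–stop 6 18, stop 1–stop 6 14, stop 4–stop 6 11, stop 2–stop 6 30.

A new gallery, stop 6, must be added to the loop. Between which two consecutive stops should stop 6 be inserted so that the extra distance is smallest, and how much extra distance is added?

Adding 9 by placing stop 6 on the Depot–stop 3 leg.

Insertion cost between consecutive stops i–j is d(i,stop 6) + d(stop 6,j) − d(i,j):
  between Depot and stop 3: 5 + 26 − 22 = 9
  between stop 3 and stop 5: 26 + 18 − 9 = 35
  between stop 5 and stop 1: 18 + 14 − 4 = 28
  between stop 1 and stop 4: 14 + 11 − 3 = 22
  between stop 4 and stop 2: 11 + 30 − 19 = 22
  between stop 2 and Depot: 30 + 5 − 25 = 10
Cheapest insertion is between Depot and stop 3, adding 9.
New total = 82 + 9 = 91.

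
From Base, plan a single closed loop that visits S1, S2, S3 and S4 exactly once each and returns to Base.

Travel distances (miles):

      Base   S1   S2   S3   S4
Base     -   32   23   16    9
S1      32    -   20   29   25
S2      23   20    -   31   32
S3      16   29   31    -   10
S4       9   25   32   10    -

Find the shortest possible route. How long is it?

Minimum total distance: 91 miles.

There are 12 distinct closed tours to check (reversals are equivalent).
Base - S1 - S2 - S3 - S4 - Base: 32+20+31+10+9 = 102
Base - S1 - S2 - S4 - S3 - Base: 32+20+32+10+16 = 110
Base - S1 - S3 - S2 - S4 - Base: 32+29+31+32+9 = 133
Base - S1 - S3 - S4 - S2 - Base: 32+29+10+32+23 = 126
Base - S1 - S4 - S2 - S3 - Base: 32+25+32+31+16 = 136
Base - S1 - S4 - S3 - S2 - Base: 32+25+10+31+23 = 121
Base - S2 - S1 - S3 - S4 - Base: 23+20+29+10+9 = 91
Base - S2 - S1 - S4 - S3 - Base: 23+20+25+10+16 = 94
Base - S2 - S3 - S1 - S4 - Base: 23+31+29+25+9 = 117
Base - S2 - S4 - S1 - S3 - Base: 23+32+25+29+16 = 125
Base - S3 - S1 - S2 - S4 - Base: 16+29+20+32+9 = 106
Base - S3 - S2 - S1 - S4 - Base: 16+31+20+25+9 = 101
The minimum is 91.
One optimal route: Base → S2 → S1 → S3 → S4 → Base (or its reverse).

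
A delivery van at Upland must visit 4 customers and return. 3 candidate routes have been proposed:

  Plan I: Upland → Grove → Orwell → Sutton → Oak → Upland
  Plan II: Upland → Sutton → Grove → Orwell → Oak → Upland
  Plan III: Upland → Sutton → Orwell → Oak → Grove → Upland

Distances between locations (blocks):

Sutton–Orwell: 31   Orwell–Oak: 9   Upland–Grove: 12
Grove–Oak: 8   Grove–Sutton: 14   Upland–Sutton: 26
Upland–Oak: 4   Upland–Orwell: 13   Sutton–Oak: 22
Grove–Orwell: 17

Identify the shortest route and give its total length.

Shortest is Plan II, total 70 blocks.

Plan I: 12 + 17 + 31 + 22 + 4 = 86
Plan II: 26 + 14 + 17 + 9 + 4 = 70
Plan III: 26 + 31 + 9 + 8 + 12 = 86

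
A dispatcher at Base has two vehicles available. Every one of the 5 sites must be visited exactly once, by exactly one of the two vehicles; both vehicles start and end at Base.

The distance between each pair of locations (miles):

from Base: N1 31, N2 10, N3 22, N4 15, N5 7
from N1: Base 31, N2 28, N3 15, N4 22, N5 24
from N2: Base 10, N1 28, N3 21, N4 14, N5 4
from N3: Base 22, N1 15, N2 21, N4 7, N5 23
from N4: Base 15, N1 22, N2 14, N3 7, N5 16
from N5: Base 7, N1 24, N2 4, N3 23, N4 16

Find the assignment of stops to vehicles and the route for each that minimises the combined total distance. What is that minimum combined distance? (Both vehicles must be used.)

88 miles — the smallest possible combined total.

Try each way of splitting the stops between the two vehicles (each non-empty) and, for each split, find the best tour for each vehicle:
  {N1} + {N2, N3, N4, N5}: 62 + 54 = 116
  {N2} + {N1, N3, N4, N5}: 20 + 68 = 88
  {N1, N2} + {N3, N4, N5}: 69 + 52 = 121
  {N3} + {N1, N2, N4, N5}: 44 + 75 = 119
  {N1, N3} + {N2, N4, N5}: 68 + 40 = 108
  {N2, N3} + {N1, N4, N5}: 53 + 68 = 121
  … (15 splits in total)
Best: vehicle 1 Base → N2 → Base = 20; vehicle 2 Base → N4 → N3 → N1 → N5 → Base = 68; combined 88.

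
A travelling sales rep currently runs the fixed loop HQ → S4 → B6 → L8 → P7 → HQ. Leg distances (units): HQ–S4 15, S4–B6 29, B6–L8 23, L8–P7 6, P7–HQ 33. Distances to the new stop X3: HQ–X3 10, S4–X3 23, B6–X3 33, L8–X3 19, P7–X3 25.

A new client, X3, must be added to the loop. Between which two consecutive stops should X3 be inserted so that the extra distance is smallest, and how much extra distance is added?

Insertion cost between consecutive stops i–j is d(i,X3) + d(X3,j) − d(i,j):
  between HQ and S4: 10 + 23 − 15 = 18
  between S4 and B6: 23 + 33 − 29 = 27
  between B6 and L8: 33 + 19 − 23 = 29
  between L8 and P7: 19 + 25 − 6 = 38
  between P7 and HQ: 25 + 10 − 33 = 2
Cheapest insertion is between P7 and HQ, adding 2.
New total = 106 + 2 = 108.

Minimum extra distance: 2, inserting X3 between P7 and HQ.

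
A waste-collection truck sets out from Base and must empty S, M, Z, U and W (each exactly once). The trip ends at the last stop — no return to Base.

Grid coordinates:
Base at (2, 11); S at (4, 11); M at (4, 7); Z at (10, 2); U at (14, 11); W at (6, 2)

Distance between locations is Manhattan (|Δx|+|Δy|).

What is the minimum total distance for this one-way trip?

Minimum one-way distance = 30.

There are 5! = 120 possible orderings.
Base→S→M→Z→U→W: 2+4+11+13+17 = 47
Base→S→M→Z→W→U: 2+4+11+4+17 = 38
Base→S→M→U→Z→W: 2+4+14+13+4 = 37
Base→S→M→U→W→Z: 2+4+14+17+4 = 41
Base→S→M→W→Z→U: 2+4+7+4+13 = 30
Base→S→M→W→U→Z: 2+4+7+17+13 = 43
Base→S→Z→M→U→W: 2+15+11+14+17 = 59
Base→S→Z→M→W→U: 2+15+11+7+17 = 52
Base→S→Z→U→M→W: 2+15+13+14+7 = 51
Base→S→Z→U→W→M: 2+15+13+17+7 = 54
Base→S→Z→W→M→U: 2+15+4+7+14 = 42
Base→S→Z→W→U→M: 2+15+4+17+14 = 52
Base→S→U→M→Z→W: 2+10+14+11+4 = 41
Base→S→U→M→W→Z: 2+10+14+7+4 = 37
… (106 more)
The minimum is 30.
One shortest path: Base → S → M → W → Z → U.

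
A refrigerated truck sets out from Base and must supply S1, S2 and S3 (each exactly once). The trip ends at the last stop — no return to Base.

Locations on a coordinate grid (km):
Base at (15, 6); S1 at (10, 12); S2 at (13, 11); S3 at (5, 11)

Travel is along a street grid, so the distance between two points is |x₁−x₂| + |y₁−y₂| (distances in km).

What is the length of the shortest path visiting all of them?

17 km — the minimum one-way total.

There are 3! = 6 possible orderings.
Base - S1 - S2 - S3: 11+4+8 = 23
Base - S1 - S3 - S2: 11+6+8 = 25
Base - S2 - S1 - S3: 7+4+6 = 17
Base - S2 - S3 - S1: 7+8+6 = 21
Base - S3 - S1 - S2: 15+6+4 = 25
Base - S3 - S2 - S1: 15+8+4 = 27
The minimum is 17.
One shortest path: Base → S2 → S1 → S3.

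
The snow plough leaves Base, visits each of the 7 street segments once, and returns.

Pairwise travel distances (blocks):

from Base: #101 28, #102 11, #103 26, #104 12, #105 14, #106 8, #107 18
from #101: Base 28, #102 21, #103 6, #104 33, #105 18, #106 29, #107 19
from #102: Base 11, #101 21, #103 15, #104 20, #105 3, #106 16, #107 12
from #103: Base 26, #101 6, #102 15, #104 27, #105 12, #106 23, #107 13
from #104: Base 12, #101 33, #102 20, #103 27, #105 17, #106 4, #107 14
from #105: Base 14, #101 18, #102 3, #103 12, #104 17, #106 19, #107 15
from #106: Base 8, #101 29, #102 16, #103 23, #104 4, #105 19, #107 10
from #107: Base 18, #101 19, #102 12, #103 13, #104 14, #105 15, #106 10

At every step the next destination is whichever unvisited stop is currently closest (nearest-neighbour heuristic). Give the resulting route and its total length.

Total distance 87 blocks via the nearest-neighbour route Base → #106 → #104 → #107 → #102 → #105 → #103 → #101 → Base.

From Base: distances to unvisited — #106=8, #102=11, #104=12, #105=14, #107=18, #103=26, #101=28. Nearest is #106 (8).
From #106: distances to unvisited — #104=4, #107=10, #102=16, #105=19, #103=23, #101=29. Nearest is #104 (4).
From #104: distances to unvisited — #107=14, #105=17, #102=20, #103=27, #101=33. Nearest is #107 (14).
From #107: distances to unvisited — #102=12, #103=13, #105=15, #101=19. Nearest is #102 (12).
From #102: distances to unvisited — #105=3, #103=15, #101=21. Nearest is #105 (3).
From #105: distances to unvisited — #103=12, #101=18. Nearest is #103 (12).
From #103: distances to unvisited — #101=6. Nearest is #101 (6).
Return #101→Base: 28.
Total = 8 + 4 + 14 + 12 + 3 + 12 + 6 + 28 = 87.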